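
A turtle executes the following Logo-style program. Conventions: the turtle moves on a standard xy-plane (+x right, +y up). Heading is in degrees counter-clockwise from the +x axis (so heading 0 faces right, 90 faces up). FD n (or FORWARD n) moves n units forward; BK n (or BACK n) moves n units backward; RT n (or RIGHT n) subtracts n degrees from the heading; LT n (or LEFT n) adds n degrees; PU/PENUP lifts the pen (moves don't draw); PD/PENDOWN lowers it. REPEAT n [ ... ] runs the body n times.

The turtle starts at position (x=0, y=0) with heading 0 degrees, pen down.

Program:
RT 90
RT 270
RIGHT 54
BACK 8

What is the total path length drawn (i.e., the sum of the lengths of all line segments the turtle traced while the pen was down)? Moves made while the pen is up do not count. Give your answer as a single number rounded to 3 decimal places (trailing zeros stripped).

Executing turtle program step by step:
Start: pos=(0,0), heading=0, pen down
RT 90: heading 0 -> 270
RT 270: heading 270 -> 0
RT 54: heading 0 -> 306
BK 8: (0,0) -> (-4.702,6.472) [heading=306, draw]
Final: pos=(-4.702,6.472), heading=306, 1 segment(s) drawn

Segment lengths:
  seg 1: (0,0) -> (-4.702,6.472), length = 8
Total = 8

Answer: 8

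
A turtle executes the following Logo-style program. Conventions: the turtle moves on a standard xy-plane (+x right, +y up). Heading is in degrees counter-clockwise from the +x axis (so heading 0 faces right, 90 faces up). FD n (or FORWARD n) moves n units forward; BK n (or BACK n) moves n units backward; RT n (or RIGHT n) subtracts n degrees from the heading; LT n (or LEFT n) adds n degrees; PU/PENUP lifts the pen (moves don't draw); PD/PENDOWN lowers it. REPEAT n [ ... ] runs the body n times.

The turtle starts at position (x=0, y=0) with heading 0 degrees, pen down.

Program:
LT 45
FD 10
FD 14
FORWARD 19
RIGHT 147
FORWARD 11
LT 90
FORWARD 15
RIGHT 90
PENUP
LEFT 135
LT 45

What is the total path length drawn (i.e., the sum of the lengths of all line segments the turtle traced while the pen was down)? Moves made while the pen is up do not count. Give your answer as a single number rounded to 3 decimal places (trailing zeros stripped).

Executing turtle program step by step:
Start: pos=(0,0), heading=0, pen down
LT 45: heading 0 -> 45
FD 10: (0,0) -> (7.071,7.071) [heading=45, draw]
FD 14: (7.071,7.071) -> (16.971,16.971) [heading=45, draw]
FD 19: (16.971,16.971) -> (30.406,30.406) [heading=45, draw]
RT 147: heading 45 -> 258
FD 11: (30.406,30.406) -> (28.119,19.646) [heading=258, draw]
LT 90: heading 258 -> 348
FD 15: (28.119,19.646) -> (42.791,16.527) [heading=348, draw]
RT 90: heading 348 -> 258
PU: pen up
LT 135: heading 258 -> 33
LT 45: heading 33 -> 78
Final: pos=(42.791,16.527), heading=78, 5 segment(s) drawn

Segment lengths:
  seg 1: (0,0) -> (7.071,7.071), length = 10
  seg 2: (7.071,7.071) -> (16.971,16.971), length = 14
  seg 3: (16.971,16.971) -> (30.406,30.406), length = 19
  seg 4: (30.406,30.406) -> (28.119,19.646), length = 11
  seg 5: (28.119,19.646) -> (42.791,16.527), length = 15
Total = 69

Answer: 69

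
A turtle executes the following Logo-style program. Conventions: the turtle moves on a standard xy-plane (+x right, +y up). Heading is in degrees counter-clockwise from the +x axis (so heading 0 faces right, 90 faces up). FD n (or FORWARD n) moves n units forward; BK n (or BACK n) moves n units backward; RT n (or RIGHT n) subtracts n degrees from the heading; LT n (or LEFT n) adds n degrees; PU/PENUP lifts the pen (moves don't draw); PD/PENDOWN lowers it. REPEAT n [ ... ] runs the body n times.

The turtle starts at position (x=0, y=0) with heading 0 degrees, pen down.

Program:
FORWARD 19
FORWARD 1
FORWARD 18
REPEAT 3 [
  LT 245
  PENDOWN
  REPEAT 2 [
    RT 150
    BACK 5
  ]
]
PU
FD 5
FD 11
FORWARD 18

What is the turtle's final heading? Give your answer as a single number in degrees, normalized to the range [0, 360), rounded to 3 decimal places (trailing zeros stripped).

Executing turtle program step by step:
Start: pos=(0,0), heading=0, pen down
FD 19: (0,0) -> (19,0) [heading=0, draw]
FD 1: (19,0) -> (20,0) [heading=0, draw]
FD 18: (20,0) -> (38,0) [heading=0, draw]
REPEAT 3 [
  -- iteration 1/3 --
  LT 245: heading 0 -> 245
  PD: pen down
  REPEAT 2 [
    -- iteration 1/2 --
    RT 150: heading 245 -> 95
    BK 5: (38,0) -> (38.436,-4.981) [heading=95, draw]
    -- iteration 2/2 --
    RT 150: heading 95 -> 305
    BK 5: (38.436,-4.981) -> (35.568,-0.885) [heading=305, draw]
  ]
  -- iteration 2/3 --
  LT 245: heading 305 -> 190
  PD: pen down
  REPEAT 2 [
    -- iteration 1/2 --
    RT 150: heading 190 -> 40
    BK 5: (35.568,-0.885) -> (31.738,-4.099) [heading=40, draw]
    -- iteration 2/2 --
    RT 150: heading 40 -> 250
    BK 5: (31.738,-4.099) -> (33.448,0.599) [heading=250, draw]
  ]
  -- iteration 3/3 --
  LT 245: heading 250 -> 135
  PD: pen down
  REPEAT 2 [
    -- iteration 1/2 --
    RT 150: heading 135 -> 345
    BK 5: (33.448,0.599) -> (28.618,1.893) [heading=345, draw]
    -- iteration 2/2 --
    RT 150: heading 345 -> 195
    BK 5: (28.618,1.893) -> (33.448,3.188) [heading=195, draw]
  ]
]
PU: pen up
FD 5: (33.448,3.188) -> (28.618,1.893) [heading=195, move]
FD 11: (28.618,1.893) -> (17.993,-0.954) [heading=195, move]
FD 18: (17.993,-0.954) -> (0.606,-5.612) [heading=195, move]
Final: pos=(0.606,-5.612), heading=195, 9 segment(s) drawn

Answer: 195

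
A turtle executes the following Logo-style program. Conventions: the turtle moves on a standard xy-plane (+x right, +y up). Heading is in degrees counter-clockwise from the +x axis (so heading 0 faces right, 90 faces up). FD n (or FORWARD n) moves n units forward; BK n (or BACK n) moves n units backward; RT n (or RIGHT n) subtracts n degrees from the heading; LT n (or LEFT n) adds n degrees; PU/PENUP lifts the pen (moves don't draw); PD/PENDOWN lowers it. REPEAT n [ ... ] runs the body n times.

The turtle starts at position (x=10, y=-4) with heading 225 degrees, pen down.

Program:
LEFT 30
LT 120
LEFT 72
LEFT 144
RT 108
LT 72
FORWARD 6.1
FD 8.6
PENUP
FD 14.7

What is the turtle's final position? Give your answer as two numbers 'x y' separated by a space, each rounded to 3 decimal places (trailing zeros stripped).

Answer: -18.398 -11.609

Derivation:
Executing turtle program step by step:
Start: pos=(10,-4), heading=225, pen down
LT 30: heading 225 -> 255
LT 120: heading 255 -> 15
LT 72: heading 15 -> 87
LT 144: heading 87 -> 231
RT 108: heading 231 -> 123
LT 72: heading 123 -> 195
FD 6.1: (10,-4) -> (4.108,-5.579) [heading=195, draw]
FD 8.6: (4.108,-5.579) -> (-4.199,-7.805) [heading=195, draw]
PU: pen up
FD 14.7: (-4.199,-7.805) -> (-18.398,-11.609) [heading=195, move]
Final: pos=(-18.398,-11.609), heading=195, 2 segment(s) drawn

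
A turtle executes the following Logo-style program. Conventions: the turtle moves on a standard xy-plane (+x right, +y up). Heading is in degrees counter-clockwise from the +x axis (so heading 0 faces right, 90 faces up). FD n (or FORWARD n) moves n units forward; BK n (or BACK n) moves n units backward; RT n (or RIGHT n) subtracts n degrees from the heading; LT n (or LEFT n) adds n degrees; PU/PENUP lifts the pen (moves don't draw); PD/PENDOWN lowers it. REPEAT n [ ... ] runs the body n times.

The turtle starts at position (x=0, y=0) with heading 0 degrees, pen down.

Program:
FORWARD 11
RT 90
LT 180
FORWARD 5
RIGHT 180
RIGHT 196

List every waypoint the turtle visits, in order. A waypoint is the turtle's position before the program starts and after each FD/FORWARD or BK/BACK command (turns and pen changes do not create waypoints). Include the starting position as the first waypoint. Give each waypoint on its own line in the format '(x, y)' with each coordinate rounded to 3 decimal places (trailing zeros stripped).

Executing turtle program step by step:
Start: pos=(0,0), heading=0, pen down
FD 11: (0,0) -> (11,0) [heading=0, draw]
RT 90: heading 0 -> 270
LT 180: heading 270 -> 90
FD 5: (11,0) -> (11,5) [heading=90, draw]
RT 180: heading 90 -> 270
RT 196: heading 270 -> 74
Final: pos=(11,5), heading=74, 2 segment(s) drawn
Waypoints (3 total):
(0, 0)
(11, 0)
(11, 5)

Answer: (0, 0)
(11, 0)
(11, 5)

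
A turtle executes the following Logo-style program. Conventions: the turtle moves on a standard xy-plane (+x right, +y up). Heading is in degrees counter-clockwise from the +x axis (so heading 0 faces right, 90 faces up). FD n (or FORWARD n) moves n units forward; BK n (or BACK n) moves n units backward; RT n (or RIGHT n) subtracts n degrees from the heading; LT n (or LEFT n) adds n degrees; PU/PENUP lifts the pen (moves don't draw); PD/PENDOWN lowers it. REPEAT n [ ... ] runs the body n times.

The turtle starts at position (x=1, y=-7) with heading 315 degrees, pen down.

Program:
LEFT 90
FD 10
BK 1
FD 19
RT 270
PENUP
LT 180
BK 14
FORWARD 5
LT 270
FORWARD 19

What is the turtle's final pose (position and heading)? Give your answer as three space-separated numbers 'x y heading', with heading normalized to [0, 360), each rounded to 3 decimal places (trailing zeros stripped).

Executing turtle program step by step:
Start: pos=(1,-7), heading=315, pen down
LT 90: heading 315 -> 45
FD 10: (1,-7) -> (8.071,0.071) [heading=45, draw]
BK 1: (8.071,0.071) -> (7.364,-0.636) [heading=45, draw]
FD 19: (7.364,-0.636) -> (20.799,12.799) [heading=45, draw]
RT 270: heading 45 -> 135
PU: pen up
LT 180: heading 135 -> 315
BK 14: (20.799,12.799) -> (10.899,22.698) [heading=315, move]
FD 5: (10.899,22.698) -> (14.435,19.163) [heading=315, move]
LT 270: heading 315 -> 225
FD 19: (14.435,19.163) -> (1,5.728) [heading=225, move]
Final: pos=(1,5.728), heading=225, 3 segment(s) drawn

Answer: 1 5.728 225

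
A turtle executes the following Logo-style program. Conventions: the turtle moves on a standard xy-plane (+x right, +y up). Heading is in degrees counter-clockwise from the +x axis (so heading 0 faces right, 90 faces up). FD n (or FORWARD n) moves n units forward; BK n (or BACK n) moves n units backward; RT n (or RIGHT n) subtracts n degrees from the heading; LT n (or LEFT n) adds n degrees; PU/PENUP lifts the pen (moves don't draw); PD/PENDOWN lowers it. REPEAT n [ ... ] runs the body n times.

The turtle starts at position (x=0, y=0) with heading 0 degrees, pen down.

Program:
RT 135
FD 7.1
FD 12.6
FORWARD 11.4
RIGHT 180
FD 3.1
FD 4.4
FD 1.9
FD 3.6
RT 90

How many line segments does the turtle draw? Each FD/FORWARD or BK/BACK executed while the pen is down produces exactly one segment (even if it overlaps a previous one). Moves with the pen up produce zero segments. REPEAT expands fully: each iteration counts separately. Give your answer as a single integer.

Answer: 7

Derivation:
Executing turtle program step by step:
Start: pos=(0,0), heading=0, pen down
RT 135: heading 0 -> 225
FD 7.1: (0,0) -> (-5.02,-5.02) [heading=225, draw]
FD 12.6: (-5.02,-5.02) -> (-13.93,-13.93) [heading=225, draw]
FD 11.4: (-13.93,-13.93) -> (-21.991,-21.991) [heading=225, draw]
RT 180: heading 225 -> 45
FD 3.1: (-21.991,-21.991) -> (-19.799,-19.799) [heading=45, draw]
FD 4.4: (-19.799,-19.799) -> (-16.688,-16.688) [heading=45, draw]
FD 1.9: (-16.688,-16.688) -> (-15.344,-15.344) [heading=45, draw]
FD 3.6: (-15.344,-15.344) -> (-12.799,-12.799) [heading=45, draw]
RT 90: heading 45 -> 315
Final: pos=(-12.799,-12.799), heading=315, 7 segment(s) drawn
Segments drawn: 7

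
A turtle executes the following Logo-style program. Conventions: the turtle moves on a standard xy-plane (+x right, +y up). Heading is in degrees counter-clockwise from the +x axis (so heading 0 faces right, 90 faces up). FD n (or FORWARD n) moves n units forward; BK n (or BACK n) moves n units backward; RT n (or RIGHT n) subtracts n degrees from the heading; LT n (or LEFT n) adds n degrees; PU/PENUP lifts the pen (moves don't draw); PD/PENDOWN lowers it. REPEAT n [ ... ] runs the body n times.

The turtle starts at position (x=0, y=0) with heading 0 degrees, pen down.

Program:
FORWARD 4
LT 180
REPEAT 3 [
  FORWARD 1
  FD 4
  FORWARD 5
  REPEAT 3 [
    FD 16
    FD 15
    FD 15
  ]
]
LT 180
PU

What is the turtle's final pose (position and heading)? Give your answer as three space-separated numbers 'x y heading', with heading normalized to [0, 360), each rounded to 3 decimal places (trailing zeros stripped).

Executing turtle program step by step:
Start: pos=(0,0), heading=0, pen down
FD 4: (0,0) -> (4,0) [heading=0, draw]
LT 180: heading 0 -> 180
REPEAT 3 [
  -- iteration 1/3 --
  FD 1: (4,0) -> (3,0) [heading=180, draw]
  FD 4: (3,0) -> (-1,0) [heading=180, draw]
  FD 5: (-1,0) -> (-6,0) [heading=180, draw]
  REPEAT 3 [
    -- iteration 1/3 --
    FD 16: (-6,0) -> (-22,0) [heading=180, draw]
    FD 15: (-22,0) -> (-37,0) [heading=180, draw]
    FD 15: (-37,0) -> (-52,0) [heading=180, draw]
    -- iteration 2/3 --
    FD 16: (-52,0) -> (-68,0) [heading=180, draw]
    FD 15: (-68,0) -> (-83,0) [heading=180, draw]
    FD 15: (-83,0) -> (-98,0) [heading=180, draw]
    -- iteration 3/3 --
    FD 16: (-98,0) -> (-114,0) [heading=180, draw]
    FD 15: (-114,0) -> (-129,0) [heading=180, draw]
    FD 15: (-129,0) -> (-144,0) [heading=180, draw]
  ]
  -- iteration 2/3 --
  FD 1: (-144,0) -> (-145,0) [heading=180, draw]
  FD 4: (-145,0) -> (-149,0) [heading=180, draw]
  FD 5: (-149,0) -> (-154,0) [heading=180, draw]
  REPEAT 3 [
    -- iteration 1/3 --
    FD 16: (-154,0) -> (-170,0) [heading=180, draw]
    FD 15: (-170,0) -> (-185,0) [heading=180, draw]
    FD 15: (-185,0) -> (-200,0) [heading=180, draw]
    -- iteration 2/3 --
    FD 16: (-200,0) -> (-216,0) [heading=180, draw]
    FD 15: (-216,0) -> (-231,0) [heading=180, draw]
    FD 15: (-231,0) -> (-246,0) [heading=180, draw]
    -- iteration 3/3 --
    FD 16: (-246,0) -> (-262,0) [heading=180, draw]
    FD 15: (-262,0) -> (-277,0) [heading=180, draw]
    FD 15: (-277,0) -> (-292,0) [heading=180, draw]
  ]
  -- iteration 3/3 --
  FD 1: (-292,0) -> (-293,0) [heading=180, draw]
  FD 4: (-293,0) -> (-297,0) [heading=180, draw]
  FD 5: (-297,0) -> (-302,0) [heading=180, draw]
  REPEAT 3 [
    -- iteration 1/3 --
    FD 16: (-302,0) -> (-318,0) [heading=180, draw]
    FD 15: (-318,0) -> (-333,0) [heading=180, draw]
    FD 15: (-333,0) -> (-348,0) [heading=180, draw]
    -- iteration 2/3 --
    FD 16: (-348,0) -> (-364,0) [heading=180, draw]
    FD 15: (-364,0) -> (-379,0) [heading=180, draw]
    FD 15: (-379,0) -> (-394,0) [heading=180, draw]
    -- iteration 3/3 --
    FD 16: (-394,0) -> (-410,0) [heading=180, draw]
    FD 15: (-410,0) -> (-425,0) [heading=180, draw]
    FD 15: (-425,0) -> (-440,0) [heading=180, draw]
  ]
]
LT 180: heading 180 -> 0
PU: pen up
Final: pos=(-440,0), heading=0, 37 segment(s) drawn

Answer: -440 0 0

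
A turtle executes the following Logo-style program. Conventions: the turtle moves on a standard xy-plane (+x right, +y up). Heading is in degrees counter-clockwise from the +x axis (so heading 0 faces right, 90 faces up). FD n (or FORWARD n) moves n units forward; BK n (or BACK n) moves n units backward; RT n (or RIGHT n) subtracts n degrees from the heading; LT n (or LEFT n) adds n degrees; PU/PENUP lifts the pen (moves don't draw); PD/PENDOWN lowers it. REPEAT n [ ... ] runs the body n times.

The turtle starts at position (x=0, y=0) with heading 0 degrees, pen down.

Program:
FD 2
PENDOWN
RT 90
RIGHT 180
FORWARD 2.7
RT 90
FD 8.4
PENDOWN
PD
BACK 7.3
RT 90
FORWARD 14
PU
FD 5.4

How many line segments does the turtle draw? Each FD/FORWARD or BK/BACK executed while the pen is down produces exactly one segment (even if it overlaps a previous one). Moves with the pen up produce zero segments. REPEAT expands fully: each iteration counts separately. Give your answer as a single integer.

Executing turtle program step by step:
Start: pos=(0,0), heading=0, pen down
FD 2: (0,0) -> (2,0) [heading=0, draw]
PD: pen down
RT 90: heading 0 -> 270
RT 180: heading 270 -> 90
FD 2.7: (2,0) -> (2,2.7) [heading=90, draw]
RT 90: heading 90 -> 0
FD 8.4: (2,2.7) -> (10.4,2.7) [heading=0, draw]
PD: pen down
PD: pen down
BK 7.3: (10.4,2.7) -> (3.1,2.7) [heading=0, draw]
RT 90: heading 0 -> 270
FD 14: (3.1,2.7) -> (3.1,-11.3) [heading=270, draw]
PU: pen up
FD 5.4: (3.1,-11.3) -> (3.1,-16.7) [heading=270, move]
Final: pos=(3.1,-16.7), heading=270, 5 segment(s) drawn
Segments drawn: 5

Answer: 5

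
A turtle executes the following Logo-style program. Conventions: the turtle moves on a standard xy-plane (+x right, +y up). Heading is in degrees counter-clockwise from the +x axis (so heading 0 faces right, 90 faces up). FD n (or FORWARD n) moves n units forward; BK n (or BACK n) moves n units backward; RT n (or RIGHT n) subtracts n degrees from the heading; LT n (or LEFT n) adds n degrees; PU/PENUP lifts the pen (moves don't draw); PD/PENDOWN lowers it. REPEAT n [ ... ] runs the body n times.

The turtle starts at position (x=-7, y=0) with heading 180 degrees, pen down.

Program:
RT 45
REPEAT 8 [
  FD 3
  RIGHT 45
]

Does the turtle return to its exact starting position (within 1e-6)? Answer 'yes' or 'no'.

Answer: yes

Derivation:
Executing turtle program step by step:
Start: pos=(-7,0), heading=180, pen down
RT 45: heading 180 -> 135
REPEAT 8 [
  -- iteration 1/8 --
  FD 3: (-7,0) -> (-9.121,2.121) [heading=135, draw]
  RT 45: heading 135 -> 90
  -- iteration 2/8 --
  FD 3: (-9.121,2.121) -> (-9.121,5.121) [heading=90, draw]
  RT 45: heading 90 -> 45
  -- iteration 3/8 --
  FD 3: (-9.121,5.121) -> (-7,7.243) [heading=45, draw]
  RT 45: heading 45 -> 0
  -- iteration 4/8 --
  FD 3: (-7,7.243) -> (-4,7.243) [heading=0, draw]
  RT 45: heading 0 -> 315
  -- iteration 5/8 --
  FD 3: (-4,7.243) -> (-1.879,5.121) [heading=315, draw]
  RT 45: heading 315 -> 270
  -- iteration 6/8 --
  FD 3: (-1.879,5.121) -> (-1.879,2.121) [heading=270, draw]
  RT 45: heading 270 -> 225
  -- iteration 7/8 --
  FD 3: (-1.879,2.121) -> (-4,0) [heading=225, draw]
  RT 45: heading 225 -> 180
  -- iteration 8/8 --
  FD 3: (-4,0) -> (-7,0) [heading=180, draw]
  RT 45: heading 180 -> 135
]
Final: pos=(-7,0), heading=135, 8 segment(s) drawn

Start position: (-7, 0)
Final position: (-7, 0)
Distance = 0; < 1e-6 -> CLOSED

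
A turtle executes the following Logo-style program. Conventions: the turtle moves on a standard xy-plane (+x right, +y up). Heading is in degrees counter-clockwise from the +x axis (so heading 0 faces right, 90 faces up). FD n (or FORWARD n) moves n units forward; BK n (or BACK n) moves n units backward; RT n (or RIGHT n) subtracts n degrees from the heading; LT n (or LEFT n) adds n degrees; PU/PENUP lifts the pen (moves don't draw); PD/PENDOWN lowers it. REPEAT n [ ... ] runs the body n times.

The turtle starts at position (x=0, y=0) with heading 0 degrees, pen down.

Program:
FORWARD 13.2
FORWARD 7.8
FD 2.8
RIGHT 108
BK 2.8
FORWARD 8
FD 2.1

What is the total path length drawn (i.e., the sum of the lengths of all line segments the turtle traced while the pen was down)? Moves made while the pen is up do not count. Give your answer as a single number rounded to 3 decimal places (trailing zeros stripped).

Executing turtle program step by step:
Start: pos=(0,0), heading=0, pen down
FD 13.2: (0,0) -> (13.2,0) [heading=0, draw]
FD 7.8: (13.2,0) -> (21,0) [heading=0, draw]
FD 2.8: (21,0) -> (23.8,0) [heading=0, draw]
RT 108: heading 0 -> 252
BK 2.8: (23.8,0) -> (24.665,2.663) [heading=252, draw]
FD 8: (24.665,2.663) -> (22.193,-4.945) [heading=252, draw]
FD 2.1: (22.193,-4.945) -> (21.544,-6.943) [heading=252, draw]
Final: pos=(21.544,-6.943), heading=252, 6 segment(s) drawn

Segment lengths:
  seg 1: (0,0) -> (13.2,0), length = 13.2
  seg 2: (13.2,0) -> (21,0), length = 7.8
  seg 3: (21,0) -> (23.8,0), length = 2.8
  seg 4: (23.8,0) -> (24.665,2.663), length = 2.8
  seg 5: (24.665,2.663) -> (22.193,-4.945), length = 8
  seg 6: (22.193,-4.945) -> (21.544,-6.943), length = 2.1
Total = 36.7

Answer: 36.7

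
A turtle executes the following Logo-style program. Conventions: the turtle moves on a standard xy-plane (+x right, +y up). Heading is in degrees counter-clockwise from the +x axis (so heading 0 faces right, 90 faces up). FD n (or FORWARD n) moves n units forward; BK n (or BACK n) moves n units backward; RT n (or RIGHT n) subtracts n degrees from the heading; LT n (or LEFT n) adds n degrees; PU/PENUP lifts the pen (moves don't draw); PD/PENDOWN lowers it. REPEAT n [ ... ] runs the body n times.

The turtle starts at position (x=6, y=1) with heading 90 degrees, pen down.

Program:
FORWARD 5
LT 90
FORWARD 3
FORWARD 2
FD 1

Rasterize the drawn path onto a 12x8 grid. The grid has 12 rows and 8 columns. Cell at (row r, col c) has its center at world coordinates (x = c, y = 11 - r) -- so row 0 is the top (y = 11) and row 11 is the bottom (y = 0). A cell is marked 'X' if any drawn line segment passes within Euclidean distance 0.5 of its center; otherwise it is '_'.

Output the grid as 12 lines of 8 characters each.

Answer: ________
________
________
________
________
XXXXXXX_
______X_
______X_
______X_
______X_
______X_
________

Derivation:
Segment 0: (6,1) -> (6,6)
Segment 1: (6,6) -> (3,6)
Segment 2: (3,6) -> (1,6)
Segment 3: (1,6) -> (0,6)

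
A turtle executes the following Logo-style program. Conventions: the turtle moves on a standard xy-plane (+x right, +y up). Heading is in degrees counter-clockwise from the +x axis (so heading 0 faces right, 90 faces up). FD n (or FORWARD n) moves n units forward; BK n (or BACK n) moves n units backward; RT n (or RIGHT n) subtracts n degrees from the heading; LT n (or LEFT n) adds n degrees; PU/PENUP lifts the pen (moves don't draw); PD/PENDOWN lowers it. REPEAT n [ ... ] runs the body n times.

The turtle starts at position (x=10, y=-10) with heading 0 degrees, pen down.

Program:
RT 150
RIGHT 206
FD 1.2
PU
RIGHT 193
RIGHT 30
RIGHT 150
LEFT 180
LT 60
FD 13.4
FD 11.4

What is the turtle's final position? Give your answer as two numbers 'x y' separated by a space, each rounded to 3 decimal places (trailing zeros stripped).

Answer: -4.41 -29.19

Derivation:
Executing turtle program step by step:
Start: pos=(10,-10), heading=0, pen down
RT 150: heading 0 -> 210
RT 206: heading 210 -> 4
FD 1.2: (10,-10) -> (11.197,-9.916) [heading=4, draw]
PU: pen up
RT 193: heading 4 -> 171
RT 30: heading 171 -> 141
RT 150: heading 141 -> 351
LT 180: heading 351 -> 171
LT 60: heading 171 -> 231
FD 13.4: (11.197,-9.916) -> (2.764,-20.33) [heading=231, move]
FD 11.4: (2.764,-20.33) -> (-4.41,-29.19) [heading=231, move]
Final: pos=(-4.41,-29.19), heading=231, 1 segment(s) drawn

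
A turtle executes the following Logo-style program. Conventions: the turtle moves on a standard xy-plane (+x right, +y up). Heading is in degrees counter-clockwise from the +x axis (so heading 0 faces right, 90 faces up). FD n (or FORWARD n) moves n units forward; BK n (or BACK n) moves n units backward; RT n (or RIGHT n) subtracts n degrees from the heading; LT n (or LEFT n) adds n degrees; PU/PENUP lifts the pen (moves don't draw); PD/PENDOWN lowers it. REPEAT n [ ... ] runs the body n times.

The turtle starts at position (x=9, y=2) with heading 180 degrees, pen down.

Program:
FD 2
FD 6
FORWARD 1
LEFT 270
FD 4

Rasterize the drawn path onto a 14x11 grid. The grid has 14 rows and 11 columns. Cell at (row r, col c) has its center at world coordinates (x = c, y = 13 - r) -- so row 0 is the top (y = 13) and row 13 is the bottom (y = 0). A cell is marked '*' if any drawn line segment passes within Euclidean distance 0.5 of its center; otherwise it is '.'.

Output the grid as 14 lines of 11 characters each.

Segment 0: (9,2) -> (7,2)
Segment 1: (7,2) -> (1,2)
Segment 2: (1,2) -> (0,2)
Segment 3: (0,2) -> (0,6)

Answer: ...........
...........
...........
...........
...........
...........
...........
*..........
*..........
*..........
*..........
**********.
...........
...........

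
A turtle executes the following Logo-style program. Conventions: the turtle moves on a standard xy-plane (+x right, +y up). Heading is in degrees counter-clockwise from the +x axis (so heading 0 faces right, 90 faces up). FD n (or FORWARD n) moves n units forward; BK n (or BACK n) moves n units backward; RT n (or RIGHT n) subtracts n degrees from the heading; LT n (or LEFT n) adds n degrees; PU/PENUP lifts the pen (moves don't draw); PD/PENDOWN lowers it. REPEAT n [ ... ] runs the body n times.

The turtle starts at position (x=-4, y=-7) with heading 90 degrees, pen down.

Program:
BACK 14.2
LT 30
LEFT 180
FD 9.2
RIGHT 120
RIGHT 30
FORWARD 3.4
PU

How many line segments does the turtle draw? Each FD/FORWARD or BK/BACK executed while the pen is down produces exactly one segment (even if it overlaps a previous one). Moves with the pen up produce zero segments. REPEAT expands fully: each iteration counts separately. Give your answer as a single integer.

Answer: 3

Derivation:
Executing turtle program step by step:
Start: pos=(-4,-7), heading=90, pen down
BK 14.2: (-4,-7) -> (-4,-21.2) [heading=90, draw]
LT 30: heading 90 -> 120
LT 180: heading 120 -> 300
FD 9.2: (-4,-21.2) -> (0.6,-29.167) [heading=300, draw]
RT 120: heading 300 -> 180
RT 30: heading 180 -> 150
FD 3.4: (0.6,-29.167) -> (-2.344,-27.467) [heading=150, draw]
PU: pen up
Final: pos=(-2.344,-27.467), heading=150, 3 segment(s) drawn
Segments drawn: 3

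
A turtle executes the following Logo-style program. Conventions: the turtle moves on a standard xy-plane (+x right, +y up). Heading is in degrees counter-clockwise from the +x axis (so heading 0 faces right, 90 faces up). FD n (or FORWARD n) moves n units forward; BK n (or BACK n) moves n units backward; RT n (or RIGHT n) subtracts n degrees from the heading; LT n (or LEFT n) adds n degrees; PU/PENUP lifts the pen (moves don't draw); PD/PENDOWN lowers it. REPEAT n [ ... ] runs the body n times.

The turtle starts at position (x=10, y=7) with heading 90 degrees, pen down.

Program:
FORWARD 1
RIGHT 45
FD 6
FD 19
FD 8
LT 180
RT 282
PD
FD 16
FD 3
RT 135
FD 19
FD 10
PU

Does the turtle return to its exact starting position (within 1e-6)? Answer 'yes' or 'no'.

Answer: no

Derivation:
Executing turtle program step by step:
Start: pos=(10,7), heading=90, pen down
FD 1: (10,7) -> (10,8) [heading=90, draw]
RT 45: heading 90 -> 45
FD 6: (10,8) -> (14.243,12.243) [heading=45, draw]
FD 19: (14.243,12.243) -> (27.678,25.678) [heading=45, draw]
FD 8: (27.678,25.678) -> (33.335,31.335) [heading=45, draw]
LT 180: heading 45 -> 225
RT 282: heading 225 -> 303
PD: pen down
FD 16: (33.335,31.335) -> (42.049,17.916) [heading=303, draw]
FD 3: (42.049,17.916) -> (43.683,15.4) [heading=303, draw]
RT 135: heading 303 -> 168
FD 19: (43.683,15.4) -> (25.098,19.35) [heading=168, draw]
FD 10: (25.098,19.35) -> (15.316,21.429) [heading=168, draw]
PU: pen up
Final: pos=(15.316,21.429), heading=168, 8 segment(s) drawn

Start position: (10, 7)
Final position: (15.316, 21.429)
Distance = 15.377; >= 1e-6 -> NOT closed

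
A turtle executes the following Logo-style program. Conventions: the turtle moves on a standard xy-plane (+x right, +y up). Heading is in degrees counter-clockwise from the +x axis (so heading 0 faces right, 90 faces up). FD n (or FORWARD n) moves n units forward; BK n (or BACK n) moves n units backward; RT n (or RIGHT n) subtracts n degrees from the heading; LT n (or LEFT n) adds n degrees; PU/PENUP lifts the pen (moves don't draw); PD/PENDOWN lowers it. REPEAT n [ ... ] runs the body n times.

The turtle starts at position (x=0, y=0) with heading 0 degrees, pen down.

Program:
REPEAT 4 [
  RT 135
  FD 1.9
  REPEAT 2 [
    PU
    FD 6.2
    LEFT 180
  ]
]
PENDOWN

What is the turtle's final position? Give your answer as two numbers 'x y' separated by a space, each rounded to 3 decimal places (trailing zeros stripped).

Answer: -1.9 -0.787

Derivation:
Executing turtle program step by step:
Start: pos=(0,0), heading=0, pen down
REPEAT 4 [
  -- iteration 1/4 --
  RT 135: heading 0 -> 225
  FD 1.9: (0,0) -> (-1.344,-1.344) [heading=225, draw]
  REPEAT 2 [
    -- iteration 1/2 --
    PU: pen up
    FD 6.2: (-1.344,-1.344) -> (-5.728,-5.728) [heading=225, move]
    LT 180: heading 225 -> 45
    -- iteration 2/2 --
    PU: pen up
    FD 6.2: (-5.728,-5.728) -> (-1.344,-1.344) [heading=45, move]
    LT 180: heading 45 -> 225
  ]
  -- iteration 2/4 --
  RT 135: heading 225 -> 90
  FD 1.9: (-1.344,-1.344) -> (-1.344,0.556) [heading=90, move]
  REPEAT 2 [
    -- iteration 1/2 --
    PU: pen up
    FD 6.2: (-1.344,0.556) -> (-1.344,6.756) [heading=90, move]
    LT 180: heading 90 -> 270
    -- iteration 2/2 --
    PU: pen up
    FD 6.2: (-1.344,6.756) -> (-1.344,0.556) [heading=270, move]
    LT 180: heading 270 -> 90
  ]
  -- iteration 3/4 --
  RT 135: heading 90 -> 315
  FD 1.9: (-1.344,0.556) -> (0,-0.787) [heading=315, move]
  REPEAT 2 [
    -- iteration 1/2 --
    PU: pen up
    FD 6.2: (0,-0.787) -> (4.384,-5.171) [heading=315, move]
    LT 180: heading 315 -> 135
    -- iteration 2/2 --
    PU: pen up
    FD 6.2: (4.384,-5.171) -> (0,-0.787) [heading=135, move]
    LT 180: heading 135 -> 315
  ]
  -- iteration 4/4 --
  RT 135: heading 315 -> 180
  FD 1.9: (0,-0.787) -> (-1.9,-0.787) [heading=180, move]
  REPEAT 2 [
    -- iteration 1/2 --
    PU: pen up
    FD 6.2: (-1.9,-0.787) -> (-8.1,-0.787) [heading=180, move]
    LT 180: heading 180 -> 0
    -- iteration 2/2 --
    PU: pen up
    FD 6.2: (-8.1,-0.787) -> (-1.9,-0.787) [heading=0, move]
    LT 180: heading 0 -> 180
  ]
]
PD: pen down
Final: pos=(-1.9,-0.787), heading=180, 1 segment(s) drawn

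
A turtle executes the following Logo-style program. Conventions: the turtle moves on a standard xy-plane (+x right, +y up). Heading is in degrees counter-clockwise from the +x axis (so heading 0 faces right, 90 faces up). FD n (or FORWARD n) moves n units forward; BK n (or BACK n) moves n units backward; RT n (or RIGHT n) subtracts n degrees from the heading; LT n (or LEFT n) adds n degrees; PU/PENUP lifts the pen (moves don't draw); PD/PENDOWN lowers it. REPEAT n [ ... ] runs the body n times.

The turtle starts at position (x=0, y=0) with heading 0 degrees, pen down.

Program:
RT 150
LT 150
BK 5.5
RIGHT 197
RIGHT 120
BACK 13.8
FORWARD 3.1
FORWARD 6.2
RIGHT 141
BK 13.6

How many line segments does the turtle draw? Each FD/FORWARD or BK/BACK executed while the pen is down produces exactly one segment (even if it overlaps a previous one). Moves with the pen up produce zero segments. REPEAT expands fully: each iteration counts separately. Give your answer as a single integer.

Answer: 5

Derivation:
Executing turtle program step by step:
Start: pos=(0,0), heading=0, pen down
RT 150: heading 0 -> 210
LT 150: heading 210 -> 0
BK 5.5: (0,0) -> (-5.5,0) [heading=0, draw]
RT 197: heading 0 -> 163
RT 120: heading 163 -> 43
BK 13.8: (-5.5,0) -> (-15.593,-9.412) [heading=43, draw]
FD 3.1: (-15.593,-9.412) -> (-13.325,-7.297) [heading=43, draw]
FD 6.2: (-13.325,-7.297) -> (-8.791,-3.069) [heading=43, draw]
RT 141: heading 43 -> 262
BK 13.6: (-8.791,-3.069) -> (-6.898,10.399) [heading=262, draw]
Final: pos=(-6.898,10.399), heading=262, 5 segment(s) drawn
Segments drawn: 5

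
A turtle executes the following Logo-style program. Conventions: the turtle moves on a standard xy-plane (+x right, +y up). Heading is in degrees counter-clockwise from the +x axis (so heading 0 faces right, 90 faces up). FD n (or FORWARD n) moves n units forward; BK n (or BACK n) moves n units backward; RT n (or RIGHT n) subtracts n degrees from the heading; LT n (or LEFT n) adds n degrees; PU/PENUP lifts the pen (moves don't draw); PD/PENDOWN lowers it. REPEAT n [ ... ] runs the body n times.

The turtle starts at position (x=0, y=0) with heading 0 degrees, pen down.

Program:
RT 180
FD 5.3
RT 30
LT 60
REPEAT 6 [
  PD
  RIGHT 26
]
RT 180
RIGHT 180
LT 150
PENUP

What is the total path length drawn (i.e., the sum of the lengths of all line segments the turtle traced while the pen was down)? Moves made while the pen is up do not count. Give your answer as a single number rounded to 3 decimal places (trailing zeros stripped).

Executing turtle program step by step:
Start: pos=(0,0), heading=0, pen down
RT 180: heading 0 -> 180
FD 5.3: (0,0) -> (-5.3,0) [heading=180, draw]
RT 30: heading 180 -> 150
LT 60: heading 150 -> 210
REPEAT 6 [
  -- iteration 1/6 --
  PD: pen down
  RT 26: heading 210 -> 184
  -- iteration 2/6 --
  PD: pen down
  RT 26: heading 184 -> 158
  -- iteration 3/6 --
  PD: pen down
  RT 26: heading 158 -> 132
  -- iteration 4/6 --
  PD: pen down
  RT 26: heading 132 -> 106
  -- iteration 5/6 --
  PD: pen down
  RT 26: heading 106 -> 80
  -- iteration 6/6 --
  PD: pen down
  RT 26: heading 80 -> 54
]
RT 180: heading 54 -> 234
RT 180: heading 234 -> 54
LT 150: heading 54 -> 204
PU: pen up
Final: pos=(-5.3,0), heading=204, 1 segment(s) drawn

Segment lengths:
  seg 1: (0,0) -> (-5.3,0), length = 5.3
Total = 5.3

Answer: 5.3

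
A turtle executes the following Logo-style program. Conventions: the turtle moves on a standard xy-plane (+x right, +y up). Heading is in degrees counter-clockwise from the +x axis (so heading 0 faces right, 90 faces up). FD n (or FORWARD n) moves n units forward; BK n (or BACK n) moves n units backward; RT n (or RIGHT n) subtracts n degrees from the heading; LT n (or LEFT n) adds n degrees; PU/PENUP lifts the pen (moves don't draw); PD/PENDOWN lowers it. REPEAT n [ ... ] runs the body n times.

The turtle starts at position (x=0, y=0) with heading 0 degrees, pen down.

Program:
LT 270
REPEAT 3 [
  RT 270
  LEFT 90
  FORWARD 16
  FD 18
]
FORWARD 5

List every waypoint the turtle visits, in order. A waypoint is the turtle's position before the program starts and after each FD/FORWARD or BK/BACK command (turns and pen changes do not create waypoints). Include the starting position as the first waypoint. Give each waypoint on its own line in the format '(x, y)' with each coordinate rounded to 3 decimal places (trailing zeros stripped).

Answer: (0, 0)
(0, 16)
(0, 34)
(0, 18)
(0, 0)
(0, 16)
(0, 34)
(0, 39)

Derivation:
Executing turtle program step by step:
Start: pos=(0,0), heading=0, pen down
LT 270: heading 0 -> 270
REPEAT 3 [
  -- iteration 1/3 --
  RT 270: heading 270 -> 0
  LT 90: heading 0 -> 90
  FD 16: (0,0) -> (0,16) [heading=90, draw]
  FD 18: (0,16) -> (0,34) [heading=90, draw]
  -- iteration 2/3 --
  RT 270: heading 90 -> 180
  LT 90: heading 180 -> 270
  FD 16: (0,34) -> (0,18) [heading=270, draw]
  FD 18: (0,18) -> (0,0) [heading=270, draw]
  -- iteration 3/3 --
  RT 270: heading 270 -> 0
  LT 90: heading 0 -> 90
  FD 16: (0,0) -> (0,16) [heading=90, draw]
  FD 18: (0,16) -> (0,34) [heading=90, draw]
]
FD 5: (0,34) -> (0,39) [heading=90, draw]
Final: pos=(0,39), heading=90, 7 segment(s) drawn
Waypoints (8 total):
(0, 0)
(0, 16)
(0, 34)
(0, 18)
(0, 0)
(0, 16)
(0, 34)
(0, 39)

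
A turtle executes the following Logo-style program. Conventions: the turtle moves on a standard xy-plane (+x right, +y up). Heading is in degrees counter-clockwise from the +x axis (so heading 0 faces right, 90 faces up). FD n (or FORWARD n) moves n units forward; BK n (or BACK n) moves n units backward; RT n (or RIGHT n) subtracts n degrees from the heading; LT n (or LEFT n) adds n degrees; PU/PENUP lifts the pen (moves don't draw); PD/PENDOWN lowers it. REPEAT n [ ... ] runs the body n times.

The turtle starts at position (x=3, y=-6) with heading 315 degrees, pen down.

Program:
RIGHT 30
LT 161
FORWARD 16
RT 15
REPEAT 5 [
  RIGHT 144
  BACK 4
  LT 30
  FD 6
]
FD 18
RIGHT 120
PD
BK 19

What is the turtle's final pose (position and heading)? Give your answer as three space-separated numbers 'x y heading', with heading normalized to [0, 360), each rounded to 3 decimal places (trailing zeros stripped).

Executing turtle program step by step:
Start: pos=(3,-6), heading=315, pen down
RT 30: heading 315 -> 285
LT 161: heading 285 -> 86
FD 16: (3,-6) -> (4.116,9.961) [heading=86, draw]
RT 15: heading 86 -> 71
REPEAT 5 [
  -- iteration 1/5 --
  RT 144: heading 71 -> 287
  BK 4: (4.116,9.961) -> (2.947,13.786) [heading=287, draw]
  LT 30: heading 287 -> 317
  FD 6: (2.947,13.786) -> (7.335,9.694) [heading=317, draw]
  -- iteration 2/5 --
  RT 144: heading 317 -> 173
  BK 4: (7.335,9.694) -> (11.305,9.207) [heading=173, draw]
  LT 30: heading 173 -> 203
  FD 6: (11.305,9.207) -> (5.782,6.862) [heading=203, draw]
  -- iteration 3/5 --
  RT 144: heading 203 -> 59
  BK 4: (5.782,6.862) -> (3.722,3.434) [heading=59, draw]
  LT 30: heading 59 -> 89
  FD 6: (3.722,3.434) -> (3.826,9.433) [heading=89, draw]
  -- iteration 4/5 --
  RT 144: heading 89 -> 305
  BK 4: (3.826,9.433) -> (1.532,12.709) [heading=305, draw]
  LT 30: heading 305 -> 335
  FD 6: (1.532,12.709) -> (6.97,10.174) [heading=335, draw]
  -- iteration 5/5 --
  RT 144: heading 335 -> 191
  BK 4: (6.97,10.174) -> (10.897,10.937) [heading=191, draw]
  LT 30: heading 191 -> 221
  FD 6: (10.897,10.937) -> (6.368,7.001) [heading=221, draw]
]
FD 18: (6.368,7.001) -> (-7.217,-4.808) [heading=221, draw]
RT 120: heading 221 -> 101
PD: pen down
BK 19: (-7.217,-4.808) -> (-3.591,-23.459) [heading=101, draw]
Final: pos=(-3.591,-23.459), heading=101, 13 segment(s) drawn

Answer: -3.591 -23.459 101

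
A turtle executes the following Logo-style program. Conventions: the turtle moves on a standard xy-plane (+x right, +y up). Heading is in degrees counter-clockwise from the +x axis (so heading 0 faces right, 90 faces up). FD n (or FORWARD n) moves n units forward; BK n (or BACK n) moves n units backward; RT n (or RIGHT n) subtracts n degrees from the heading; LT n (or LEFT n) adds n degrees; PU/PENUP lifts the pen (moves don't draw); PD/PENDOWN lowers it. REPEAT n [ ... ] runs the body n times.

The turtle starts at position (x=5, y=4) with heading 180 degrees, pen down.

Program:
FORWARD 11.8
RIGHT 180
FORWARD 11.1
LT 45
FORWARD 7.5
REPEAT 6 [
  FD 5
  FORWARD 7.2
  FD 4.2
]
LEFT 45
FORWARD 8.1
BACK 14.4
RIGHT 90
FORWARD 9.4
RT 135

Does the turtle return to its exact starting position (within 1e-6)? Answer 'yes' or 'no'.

Executing turtle program step by step:
Start: pos=(5,4), heading=180, pen down
FD 11.8: (5,4) -> (-6.8,4) [heading=180, draw]
RT 180: heading 180 -> 0
FD 11.1: (-6.8,4) -> (4.3,4) [heading=0, draw]
LT 45: heading 0 -> 45
FD 7.5: (4.3,4) -> (9.603,9.303) [heading=45, draw]
REPEAT 6 [
  -- iteration 1/6 --
  FD 5: (9.603,9.303) -> (13.139,12.839) [heading=45, draw]
  FD 7.2: (13.139,12.839) -> (18.23,17.93) [heading=45, draw]
  FD 4.2: (18.23,17.93) -> (21.2,20.9) [heading=45, draw]
  -- iteration 2/6 --
  FD 5: (21.2,20.9) -> (24.735,24.435) [heading=45, draw]
  FD 7.2: (24.735,24.435) -> (29.827,29.527) [heading=45, draw]
  FD 4.2: (29.827,29.527) -> (32.796,32.496) [heading=45, draw]
  -- iteration 3/6 --
  FD 5: (32.796,32.496) -> (36.332,36.032) [heading=45, draw]
  FD 7.2: (36.332,36.032) -> (41.423,41.123) [heading=45, draw]
  FD 4.2: (41.423,41.123) -> (44.393,44.093) [heading=45, draw]
  -- iteration 4/6 --
  FD 5: (44.393,44.093) -> (47.928,47.628) [heading=45, draw]
  FD 7.2: (47.928,47.628) -> (53.02,52.72) [heading=45, draw]
  FD 4.2: (53.02,52.72) -> (55.99,55.69) [heading=45, draw]
  -- iteration 5/6 --
  FD 5: (55.99,55.69) -> (59.525,59.225) [heading=45, draw]
  FD 7.2: (59.525,59.225) -> (64.616,64.316) [heading=45, draw]
  FD 4.2: (64.616,64.316) -> (67.586,67.286) [heading=45, draw]
  -- iteration 6/6 --
  FD 5: (67.586,67.286) -> (71.122,70.822) [heading=45, draw]
  FD 7.2: (71.122,70.822) -> (76.213,75.913) [heading=45, draw]
  FD 4.2: (76.213,75.913) -> (79.183,78.883) [heading=45, draw]
]
LT 45: heading 45 -> 90
FD 8.1: (79.183,78.883) -> (79.183,86.983) [heading=90, draw]
BK 14.4: (79.183,86.983) -> (79.183,72.583) [heading=90, draw]
RT 90: heading 90 -> 0
FD 9.4: (79.183,72.583) -> (88.583,72.583) [heading=0, draw]
RT 135: heading 0 -> 225
Final: pos=(88.583,72.583), heading=225, 24 segment(s) drawn

Start position: (5, 4)
Final position: (88.583, 72.583)
Distance = 108.119; >= 1e-6 -> NOT closed

Answer: no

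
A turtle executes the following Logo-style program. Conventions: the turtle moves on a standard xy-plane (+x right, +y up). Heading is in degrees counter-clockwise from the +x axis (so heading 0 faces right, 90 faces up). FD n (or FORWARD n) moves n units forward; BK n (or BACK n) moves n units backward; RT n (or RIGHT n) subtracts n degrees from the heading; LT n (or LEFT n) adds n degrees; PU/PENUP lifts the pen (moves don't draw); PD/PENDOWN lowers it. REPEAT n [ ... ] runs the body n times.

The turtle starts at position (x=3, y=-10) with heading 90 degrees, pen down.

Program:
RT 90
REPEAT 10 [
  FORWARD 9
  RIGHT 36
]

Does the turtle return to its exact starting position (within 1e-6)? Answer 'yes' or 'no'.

Executing turtle program step by step:
Start: pos=(3,-10), heading=90, pen down
RT 90: heading 90 -> 0
REPEAT 10 [
  -- iteration 1/10 --
  FD 9: (3,-10) -> (12,-10) [heading=0, draw]
  RT 36: heading 0 -> 324
  -- iteration 2/10 --
  FD 9: (12,-10) -> (19.281,-15.29) [heading=324, draw]
  RT 36: heading 324 -> 288
  -- iteration 3/10 --
  FD 9: (19.281,-15.29) -> (22.062,-23.85) [heading=288, draw]
  RT 36: heading 288 -> 252
  -- iteration 4/10 --
  FD 9: (22.062,-23.85) -> (19.281,-32.409) [heading=252, draw]
  RT 36: heading 252 -> 216
  -- iteration 5/10 --
  FD 9: (19.281,-32.409) -> (12,-37.699) [heading=216, draw]
  RT 36: heading 216 -> 180
  -- iteration 6/10 --
  FD 9: (12,-37.699) -> (3,-37.699) [heading=180, draw]
  RT 36: heading 180 -> 144
  -- iteration 7/10 --
  FD 9: (3,-37.699) -> (-4.281,-32.409) [heading=144, draw]
  RT 36: heading 144 -> 108
  -- iteration 8/10 --
  FD 9: (-4.281,-32.409) -> (-7.062,-23.85) [heading=108, draw]
  RT 36: heading 108 -> 72
  -- iteration 9/10 --
  FD 9: (-7.062,-23.85) -> (-4.281,-15.29) [heading=72, draw]
  RT 36: heading 72 -> 36
  -- iteration 10/10 --
  FD 9: (-4.281,-15.29) -> (3,-10) [heading=36, draw]
  RT 36: heading 36 -> 0
]
Final: pos=(3,-10), heading=0, 10 segment(s) drawn

Start position: (3, -10)
Final position: (3, -10)
Distance = 0; < 1e-6 -> CLOSED

Answer: yes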